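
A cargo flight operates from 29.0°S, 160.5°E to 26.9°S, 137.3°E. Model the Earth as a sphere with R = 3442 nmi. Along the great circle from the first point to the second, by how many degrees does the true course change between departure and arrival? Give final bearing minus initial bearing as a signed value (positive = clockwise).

+11.0°

Initial bearing θ₁ = atan2(sin Δλ cos φ₂, cos φ₁ sin φ₂ − sin φ₁ cos φ₂ cos Δλ) = 270.27°
Final bearing θ₂ = (initial bearing from the destination back to the start) + 180° = 281.27°
Δθ = θ₂ − θ₁ = +11.0°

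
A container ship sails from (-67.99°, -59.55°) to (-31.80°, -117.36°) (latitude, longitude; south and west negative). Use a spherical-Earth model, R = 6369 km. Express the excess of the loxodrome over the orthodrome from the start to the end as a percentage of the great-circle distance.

2.7%

Great circle: σ = 0.8523 rad → d_gc = Rσ = 5428.5 km
Rhumb: Δφ = +0.6316, Δλ = -1.0090, Δψ = +1.0516, q = Δφ/Δψ = 0.6007 → d_rh = R√(Δφ²+q²Δλ²) = 5575.2 km
Excess = (5575.2 − 5428.5) / 5428.5 = 146.7 / 5428.5 = 2.70% ≈ 2.7%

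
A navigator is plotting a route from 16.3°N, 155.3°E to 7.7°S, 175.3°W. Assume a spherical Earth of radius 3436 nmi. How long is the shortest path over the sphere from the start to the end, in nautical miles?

2262 nmi

Haversine: a = sin²(Δφ/2)+cos φ₁ cos φ₂ sin²(Δλ/2) = 0.10447;  σ = 2·atan2(√a,√(1−a))
σ = 37.716° → d = Rσ = 3436·0.65827 = 2262 nmi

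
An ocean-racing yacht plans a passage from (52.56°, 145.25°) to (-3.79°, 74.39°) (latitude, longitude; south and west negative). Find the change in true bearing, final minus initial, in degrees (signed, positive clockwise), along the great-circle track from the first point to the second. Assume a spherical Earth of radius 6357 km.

-36.9°

Initial bearing θ₁ = atan2(sin Δλ cos φ₂, cos φ₁ sin φ₂ − sin φ₁ cos φ₂ cos Δλ) = 252.35°
Final bearing θ₂ = (initial bearing from the destination back to the start) + 180° = 215.49°
Δθ = θ₂ − θ₁ = -36.9°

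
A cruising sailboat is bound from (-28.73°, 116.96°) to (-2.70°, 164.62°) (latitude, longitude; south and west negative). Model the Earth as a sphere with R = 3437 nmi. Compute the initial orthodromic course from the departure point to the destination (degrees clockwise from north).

69.1°

θ = atan2( sin Δλ·cos φ₂ ,  cos φ₁ sin φ₂ − sin φ₁ cos φ₂ cos Δλ )
  = atan2(+0.7383, +0.2821) = 69.09°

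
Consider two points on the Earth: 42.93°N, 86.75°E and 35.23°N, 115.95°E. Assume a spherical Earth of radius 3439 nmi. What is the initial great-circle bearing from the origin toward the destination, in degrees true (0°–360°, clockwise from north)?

99.0°

N = sin Δλ·cos φ₂ = +0.3985;  D = cos φ₁ sin φ₂ − sin φ₁ cos φ₂ cos Δλ = -0.0633
initial course = atan2(N, D) = 99.02°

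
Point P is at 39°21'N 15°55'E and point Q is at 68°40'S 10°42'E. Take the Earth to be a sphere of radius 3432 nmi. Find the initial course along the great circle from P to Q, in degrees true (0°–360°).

182.0°

θ = atan2( sin Δλ·cos φ₂ ,  cos φ₁ sin φ₂ − sin φ₁ cos φ₂ cos Δλ )
  = atan2(-0.0331, -0.9500) = 181.99°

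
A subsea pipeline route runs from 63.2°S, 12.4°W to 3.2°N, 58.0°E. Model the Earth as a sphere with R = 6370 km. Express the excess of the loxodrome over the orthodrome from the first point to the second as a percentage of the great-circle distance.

Great circle: σ = 1.4694 rad → d_gc = Rσ = 9360.3 km
Rhumb: Δφ = +1.1589, Δλ = +1.2287, Δψ = +1.4904, q = Δφ/Δψ = 0.7776 → d_rh = R√(Δφ²+q²Δλ²) = 9567.5 km
Excess = (9567.5 − 9360.3) / 9360.3 = 207.2 / 9360.3 = 2.21% ≈ 2.2%

2.2%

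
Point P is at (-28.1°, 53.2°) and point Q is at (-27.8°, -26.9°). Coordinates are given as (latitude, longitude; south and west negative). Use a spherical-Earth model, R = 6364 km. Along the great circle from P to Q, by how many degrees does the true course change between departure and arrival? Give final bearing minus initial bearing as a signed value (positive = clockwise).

At departure: θ₁ = atan2(sin Δλ cos φ₂, cos φ₁ sin φ₂ − sin φ₁ cos φ₂ cos Δλ) = 248.70°
At arrival: θ₂ = atan2(sin Δλ cos φ₁, −cos φ₂ sin φ₁ + sin φ₂ cos φ₁ cos Δλ) = 291.71°
Δθ = θ₂ − θ₁ = +43.0°

+43.0°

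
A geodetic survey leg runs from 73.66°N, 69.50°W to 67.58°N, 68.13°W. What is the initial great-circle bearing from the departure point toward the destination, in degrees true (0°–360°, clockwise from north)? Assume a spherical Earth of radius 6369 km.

175.1°

θ = atan2( sin Δλ·cos φ₂ ,  cos φ₁ sin φ₂ − sin φ₁ cos φ₂ cos Δλ )
  = atan2(+0.0091, -0.1058) = 175.07°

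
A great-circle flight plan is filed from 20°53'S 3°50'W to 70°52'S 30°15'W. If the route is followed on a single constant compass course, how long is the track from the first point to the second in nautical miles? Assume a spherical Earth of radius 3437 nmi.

Δψ = ln[tan(π/4+φ₂/2)/tan(π/4+φ₁/2)] = -1.4078;  Δφ = -0.8724 rad,  Δλ = -0.4611 rad
q = Δφ/Δψ = 0.6197
d = R·√(Δφ² + q²Δλ²) = 3437·0.91797 = 3155 nmi

3155 nmi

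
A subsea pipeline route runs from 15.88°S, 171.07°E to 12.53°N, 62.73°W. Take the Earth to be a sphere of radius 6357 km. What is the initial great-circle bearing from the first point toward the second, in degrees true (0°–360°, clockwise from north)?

N = sin Δλ·cos φ₂ = +0.7877;  D = cos φ₁ sin φ₂ − sin φ₁ cos φ₂ cos Δλ = +0.0509
initial course = atan2(N, D) = 86.30°

86.3°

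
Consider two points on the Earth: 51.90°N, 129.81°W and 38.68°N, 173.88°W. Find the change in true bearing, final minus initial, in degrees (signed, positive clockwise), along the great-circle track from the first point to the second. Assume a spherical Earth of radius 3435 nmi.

-32.3°

At departure: θ₁ = atan2(sin Δλ cos φ₂, cos φ₁ sin φ₂ − sin φ₁ cos φ₂ cos Δλ) = 264.14°
At arrival: θ₂ = atan2(sin Δλ cos φ₁, −cos φ₂ sin φ₁ + sin φ₂ cos φ₁ cos Δλ) = 231.84°
Δθ = θ₂ − θ₁ = -32.3°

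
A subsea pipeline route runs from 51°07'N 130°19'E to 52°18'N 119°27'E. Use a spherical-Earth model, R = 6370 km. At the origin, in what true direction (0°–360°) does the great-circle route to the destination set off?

284.2°

θ = atan2( sin Δλ·cos φ₂ ,  cos φ₁ sin φ₂ − sin φ₁ cos φ₂ cos Δλ )
  = atan2(-0.1153, +0.0292) = 284.21°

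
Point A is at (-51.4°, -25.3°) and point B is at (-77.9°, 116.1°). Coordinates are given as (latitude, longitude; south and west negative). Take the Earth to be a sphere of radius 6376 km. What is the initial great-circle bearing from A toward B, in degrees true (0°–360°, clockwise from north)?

N = sin Δλ·cos φ₂ = +0.1308;  D = cos φ₁ sin φ₂ − sin φ₁ cos φ₂ cos Δλ = -0.7380
initial course = atan2(N, D) = 169.95°

170.0°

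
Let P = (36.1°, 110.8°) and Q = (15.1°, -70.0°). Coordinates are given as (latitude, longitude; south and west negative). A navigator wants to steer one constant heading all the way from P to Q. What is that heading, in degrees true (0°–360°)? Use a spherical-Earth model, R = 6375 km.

97.5°

Meridional parts: M(φ₁)=+0.6764, M(φ₂)=+0.2666 → ΔM = -0.4098;  Δλ = +3.1276 rad
tan C = Δλ / ΔM = -7.6324 → C = 97.46°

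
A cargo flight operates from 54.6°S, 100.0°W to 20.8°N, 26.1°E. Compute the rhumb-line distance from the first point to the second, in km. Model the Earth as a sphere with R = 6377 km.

14811 km

Rhumb course C = atan2(Δλ, Δψ) with Δψ = ln[tan(π/4+φ₂/2)/tan(π/4+φ₁/2)] = +1.5134, Δλ = +2.2009 → C = 55.49°
d = R·|Δφ| / |cos C| = 6377·1.31598 / 0.56661 = 14811 km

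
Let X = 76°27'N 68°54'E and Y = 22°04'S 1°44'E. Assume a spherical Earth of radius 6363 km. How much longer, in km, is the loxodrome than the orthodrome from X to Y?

255 km

Great circle: cos σ = sin φ₁ sin φ₂ + cos φ₁ cos φ₂ cos Δλ,  σ = 1.8556 rad → d_gc = 11807.2 km
Rhumb line: Δψ = -2.5253, q = Δφ/Δψ = 0.6809, d_rh = R√(Δφ²+q²Δλ²) = 12062.1 km
Excess = 12062.1 − 11807.2 = 254.9 ≈ 255 km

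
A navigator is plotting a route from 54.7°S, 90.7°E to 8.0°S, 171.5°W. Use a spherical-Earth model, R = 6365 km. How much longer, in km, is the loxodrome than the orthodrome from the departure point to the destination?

Great circle: cos σ = sin φ₁ sin φ₂ + cos φ₁ cos φ₂ cos Δλ,  σ = 1.5349 rad → d_gc = 9769.4 km
Rhumb line: Δψ = +1.0051, q = Δφ/Δψ = 0.8110, d_rh = R√(Δφ²+q²Δλ²) = 10224.8 km
Excess = 10224.8 − 9769.4 = 455.4 ≈ 455 km

455 km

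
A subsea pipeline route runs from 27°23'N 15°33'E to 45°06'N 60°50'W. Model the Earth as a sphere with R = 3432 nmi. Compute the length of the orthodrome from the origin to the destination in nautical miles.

cos σ = sin φ₁ sin φ₂ + cos φ₁ cos φ₂ cos Δλ
      = sin(27.38°)sin(45.10°) + cos(27.38°)cos(45.10°)cos(-76.38°) = 0.4734
σ = 61.748° → d = Rσ = 3432·1.07770 = 3699 nmi

3699 nmi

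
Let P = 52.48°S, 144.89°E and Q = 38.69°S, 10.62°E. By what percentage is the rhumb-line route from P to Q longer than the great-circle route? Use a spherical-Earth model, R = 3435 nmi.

17.0%

Great circle: σ = 1.4061 rad → d_gc = Rσ = 4829.9 nmi
Rhumb: Δφ = +0.2407, Δλ = -2.3435, Δψ = +0.3465, q = Δφ/Δψ = 0.6946 → d_rh = R√(Δφ²+q²Δλ²) = 5652.2 nmi
Excess = (5652.2 − 4829.9) / 4829.9 = 822.3 / 4829.9 = 17.03% ≈ 17.0%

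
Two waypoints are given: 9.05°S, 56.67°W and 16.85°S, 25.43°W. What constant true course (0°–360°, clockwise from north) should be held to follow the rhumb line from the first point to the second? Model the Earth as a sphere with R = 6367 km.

Meridional parts: M(φ₁)=-0.1586, M(φ₂)=-0.2984 → ΔM = -0.1398;  Δλ = +0.5452 rad
tan C = Δλ / ΔM = -3.8999 → C = 104.38°

104.4°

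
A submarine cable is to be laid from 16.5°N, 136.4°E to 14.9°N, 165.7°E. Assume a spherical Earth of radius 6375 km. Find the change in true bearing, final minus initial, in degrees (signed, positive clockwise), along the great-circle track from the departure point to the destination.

Initial bearing θ₁ = atan2(sin Δλ cos φ₂, cos φ₁ sin φ₂ − sin φ₁ cos φ₂ cos Δλ) = 89.13°
Final bearing θ₂ = (initial bearing from the destination back to the start) + 180° = 97.22°
Δθ = θ₂ − θ₁ = +8.1°

+8.1°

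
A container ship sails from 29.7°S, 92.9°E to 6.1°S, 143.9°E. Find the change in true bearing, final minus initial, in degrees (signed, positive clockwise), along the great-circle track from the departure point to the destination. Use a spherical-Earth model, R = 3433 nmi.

-17.0°

At departure: θ₁ = atan2(sin Δλ cos φ₂, cos φ₁ sin φ₂ − sin φ₁ cos φ₂ cos Δλ) = 74.26°
At arrival: θ₂ = atan2(sin Δλ cos φ₁, −cos φ₂ sin φ₁ + sin φ₂ cos φ₁ cos Δλ) = 57.23°
Δθ = θ₂ − θ₁ = -17.0°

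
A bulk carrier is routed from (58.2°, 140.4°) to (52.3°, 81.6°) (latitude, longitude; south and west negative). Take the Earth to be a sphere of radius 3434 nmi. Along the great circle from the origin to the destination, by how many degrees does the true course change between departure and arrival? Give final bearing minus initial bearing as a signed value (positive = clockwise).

-49.7°

At departure: θ₁ = atan2(sin Δλ cos φ₂, cos φ₁ sin φ₂ − sin φ₁ cos φ₂ cos Δλ) = 285.77°
At arrival: θ₂ = atan2(sin Δλ cos φ₁, −cos φ₂ sin φ₁ + sin φ₂ cos φ₁ cos Δλ) = 236.02°
Δθ = θ₂ − θ₁ = -49.7°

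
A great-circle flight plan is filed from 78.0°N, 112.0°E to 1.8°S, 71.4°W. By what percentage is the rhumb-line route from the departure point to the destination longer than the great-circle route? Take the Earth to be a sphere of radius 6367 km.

Great circle: σ = 1.8113 rad → d_gc = Rσ = 11532.4 km
Rhumb: Δφ = -1.3928, Δλ = +3.0823, Δψ = -2.2842, q = Δφ/Δψ = 0.6097 → d_rh = R√(Δφ²+q²Δλ²) = 14893.6 km
Excess = (14893.6 − 11532.4) / 11532.4 = 3361.2 / 11532.4 = 29.146% ≈ 29.1%

29.1%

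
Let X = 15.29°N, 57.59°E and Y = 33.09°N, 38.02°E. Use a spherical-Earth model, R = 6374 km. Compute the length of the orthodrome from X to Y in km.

Haversine: a = sin²(Δφ/2)+cos φ₁ cos φ₂ sin²(Δλ/2) = 0.04728;  σ = 2·atan2(√a,√(1−a))
σ = 25.117° → d = Rσ = 6374·0.43837 = 2794 km

2794 km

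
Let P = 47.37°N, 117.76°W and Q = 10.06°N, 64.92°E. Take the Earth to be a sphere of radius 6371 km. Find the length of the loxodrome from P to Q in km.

Δψ = ln[tan(π/4+φ₂/2)/tan(π/4+φ₁/2)] = -0.7646;  Δφ = -0.6512 rad,  Δλ = -3.0948 rad
q = Δφ/Δψ = 0.8516
d = R·√(Δφ² + q²Δλ²) = 6371·2.71485 = 17296 km

17296 km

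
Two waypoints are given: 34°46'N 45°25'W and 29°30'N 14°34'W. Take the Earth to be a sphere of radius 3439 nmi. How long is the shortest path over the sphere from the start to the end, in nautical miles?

1593 nmi

cos σ = sin φ₁ sin φ₂ + cos φ₁ cos φ₂ cos Δλ
      = sin(34.77°)sin(29.50°) + cos(34.77°)cos(29.50°)cos(30.85°) = 0.8946
σ = 26.541° → d = Rσ = 3439·0.46322 = 1593 nmi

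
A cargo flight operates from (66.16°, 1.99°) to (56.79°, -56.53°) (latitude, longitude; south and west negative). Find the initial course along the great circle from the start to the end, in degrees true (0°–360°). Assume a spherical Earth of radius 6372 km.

279.3°

N = sin Δλ·cos φ₂ = -0.4671;  D = cos φ₁ sin φ₂ − sin φ₁ cos φ₂ cos Δλ = +0.0766
initial course = atan2(N, D) = 279.31°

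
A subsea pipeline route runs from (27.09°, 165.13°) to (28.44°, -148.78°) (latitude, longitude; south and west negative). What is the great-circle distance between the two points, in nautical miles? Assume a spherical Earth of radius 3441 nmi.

cos σ = sin φ₁ sin φ₂ + cos φ₁ cos φ₂ cos Δλ
      = sin(27.09°)sin(28.44°) + cos(27.09°)cos(28.44°)cos(46.09°) = 0.7598
σ = 40.553° → d = Rσ = 3441·0.70779 = 2436 nmi

2436 nmi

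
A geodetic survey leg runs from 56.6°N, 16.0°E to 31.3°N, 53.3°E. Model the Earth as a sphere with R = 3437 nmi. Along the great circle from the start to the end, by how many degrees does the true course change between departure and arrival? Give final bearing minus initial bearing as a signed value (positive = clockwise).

At departure: θ₁ = atan2(sin Δλ cos φ₂, cos φ₁ sin φ₂ − sin φ₁ cos φ₂ cos Δλ) = 118.53°
At arrival: θ₂ = atan2(sin Δλ cos φ₁, −cos φ₂ sin φ₁ + sin φ₂ cos φ₁ cos Δλ) = 145.53°
Δθ = θ₂ − θ₁ = +27.0°

+27.0°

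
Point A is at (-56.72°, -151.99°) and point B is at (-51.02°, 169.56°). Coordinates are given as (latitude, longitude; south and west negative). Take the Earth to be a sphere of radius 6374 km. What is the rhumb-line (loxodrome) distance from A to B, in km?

Δψ = ln[tan(π/4+φ₂/2)/tan(π/4+φ₁/2)] = +0.1691;  Δφ = +0.0995 rad,  Δλ = -0.6711 rad
q = Δφ/Δψ = 0.5885
d = R·√(Δφ² + q²Δλ²) = 6374·0.40724 = 2596 km

2596 km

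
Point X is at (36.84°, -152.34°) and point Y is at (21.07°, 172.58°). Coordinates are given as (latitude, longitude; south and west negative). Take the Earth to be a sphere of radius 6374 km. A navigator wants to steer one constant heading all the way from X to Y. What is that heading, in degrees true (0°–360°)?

242.7°

Δψ = ln[tan(π/4+φ₂/2)/tan(π/4+φ₁/2)] = -0.3162
Δλ = -0.6123 rad (taken the short way round)
course = atan2(Δλ, Δψ) = 242.69°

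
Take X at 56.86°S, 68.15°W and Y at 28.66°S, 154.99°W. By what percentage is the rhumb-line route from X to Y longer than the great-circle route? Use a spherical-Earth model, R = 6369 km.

5.3%

Great circle: σ = 1.1285 rad → d_gc = Rσ = 7187.2 km
Rhumb: Δφ = +0.4922, Δλ = -1.5156, Δψ = +0.6897, q = Δφ/Δψ = 0.7136 → d_rh = R√(Δφ²+q²Δλ²) = 7568.2 km
Excess = (7568.2 − 7187.2) / 7187.2 = 381.0 / 7187.2 = 5.30% ≈ 5.3%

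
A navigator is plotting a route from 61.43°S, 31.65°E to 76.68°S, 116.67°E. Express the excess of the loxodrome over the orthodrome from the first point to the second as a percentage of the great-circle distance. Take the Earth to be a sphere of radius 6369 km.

Great circle: σ = 0.5273 rad → d_gc = Rσ = 3358.3 km
Rhumb: Δφ = -0.2662, Δλ = +1.4839, Δψ = -0.7796, q = Δφ/Δψ = 0.3414 → d_rh = R√(Δφ²+q²Δλ²) = 3644.8 km
Excess = (3644.8 − 3358.3) / 3358.3 = 286.5 / 3358.3 = 8.53% ≈ 8.5%

8.5%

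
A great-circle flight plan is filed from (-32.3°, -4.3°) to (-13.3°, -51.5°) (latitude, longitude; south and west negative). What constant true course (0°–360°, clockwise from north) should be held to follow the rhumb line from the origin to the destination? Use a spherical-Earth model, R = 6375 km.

293.7°

Meridional parts: M(φ₁)=-0.5962, M(φ₂)=-0.2342 → ΔM = +0.3620;  Δλ = -0.8238 rad
tan C = Δλ / ΔM = -2.2758 → C = 293.72°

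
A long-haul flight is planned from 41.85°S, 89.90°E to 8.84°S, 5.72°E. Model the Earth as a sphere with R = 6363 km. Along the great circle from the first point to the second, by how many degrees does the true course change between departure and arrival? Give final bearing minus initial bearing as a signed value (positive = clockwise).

At departure: θ₁ = atan2(sin Δλ cos φ₂, cos φ₁ sin φ₂ − sin φ₁ cos φ₂ cos Δλ) = 267.23°
At arrival: θ₂ = atan2(sin Δλ cos φ₁, −cos φ₂ sin φ₁ + sin φ₂ cos φ₁ cos Δλ) = 311.15°
Δθ = θ₂ − θ₁ = +43.9°

+43.9°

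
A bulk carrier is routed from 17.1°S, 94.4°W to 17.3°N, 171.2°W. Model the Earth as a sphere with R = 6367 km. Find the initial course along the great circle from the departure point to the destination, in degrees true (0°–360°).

θ = atan2( sin Δλ·cos φ₂ ,  cos φ₁ sin φ₂ − sin φ₁ cos φ₂ cos Δλ )
  = atan2(-0.9295, +0.3483) = 290.54°

290.5°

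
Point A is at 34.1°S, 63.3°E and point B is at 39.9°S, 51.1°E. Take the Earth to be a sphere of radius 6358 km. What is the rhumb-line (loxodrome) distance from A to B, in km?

1257 km

Δψ = ln[tan(π/4+φ₂/2)/tan(π/4+φ₁/2)] = -0.1269;  Δφ = -0.1012 rad,  Δλ = -0.2129 rad
q = Δφ/Δψ = 0.7979
d = R·√(Δφ² + q²Δλ²) = 6358·0.19777 = 1257 km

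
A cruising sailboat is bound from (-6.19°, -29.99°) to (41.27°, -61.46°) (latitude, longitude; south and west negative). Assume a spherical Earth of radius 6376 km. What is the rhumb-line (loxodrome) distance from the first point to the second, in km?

6187 km

Δψ = ln[tan(π/4+φ₂/2)/tan(π/4+φ₁/2)] = +0.9004;  Δφ = +0.8283 rad,  Δλ = -0.5493 rad
q = Δφ/Δψ = 0.9200
d = R·√(Δφ² + q²Δλ²) = 6376·0.97030 = 6187 km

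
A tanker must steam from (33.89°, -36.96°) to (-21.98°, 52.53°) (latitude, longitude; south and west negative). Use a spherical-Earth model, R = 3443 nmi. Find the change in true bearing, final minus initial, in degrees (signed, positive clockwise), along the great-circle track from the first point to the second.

Initial bearing θ₁ = atan2(sin Δλ cos φ₂, cos φ₁ sin φ₂ − sin φ₁ cos φ₂ cos Δλ) = 108.78°
Final bearing θ₂ = (initial bearing from the destination back to the start) + 180° = 122.06°
Δθ = θ₂ − θ₁ = +13.3°

+13.3°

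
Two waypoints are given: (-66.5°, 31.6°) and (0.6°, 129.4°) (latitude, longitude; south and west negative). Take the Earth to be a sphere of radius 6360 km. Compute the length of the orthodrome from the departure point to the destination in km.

10396 km

cos σ = sin φ₁ sin φ₂ + cos φ₁ cos φ₂ cos Δλ
      = sin(-66.50°)sin(0.60°) + cos(-66.50°)cos(0.60°)cos(97.80°) = -0.0637
σ = 93.653° → d = Rσ = 6360·1.63456 = 10396 km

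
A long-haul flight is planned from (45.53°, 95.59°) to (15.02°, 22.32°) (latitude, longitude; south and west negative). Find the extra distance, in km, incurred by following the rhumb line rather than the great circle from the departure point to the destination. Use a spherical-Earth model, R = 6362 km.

157 km

Great circle: cos σ = sin φ₁ sin φ₂ + cos φ₁ cos φ₂ cos Δλ,  σ = 1.1813 rad → d_gc = 7515.5 km
Rhumb line: Δψ = -0.6293, q = Δφ/Δψ = 0.8462, d_rh = R√(Δφ²+q²Δλ²) = 7672.6 km
Excess = 7672.6 − 7515.5 = 157.1 ≈ 157 km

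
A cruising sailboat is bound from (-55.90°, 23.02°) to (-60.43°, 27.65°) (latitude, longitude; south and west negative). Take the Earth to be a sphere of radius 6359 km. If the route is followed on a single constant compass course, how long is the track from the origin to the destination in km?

571 km

Rhumb course C = atan2(Δλ, Δψ) with Δψ = ln[tan(π/4+φ₂/2)/tan(π/4+φ₁/2)] = -0.1501, Δλ = +0.0808 → C = 151.71°
d = R·|Δφ| / |cos C| = 6359·0.07906 / 0.88055 = 571 km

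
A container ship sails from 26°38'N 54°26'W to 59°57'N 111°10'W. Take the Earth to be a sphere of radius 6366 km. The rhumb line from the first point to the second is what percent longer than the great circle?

2.1%

Great circle: σ = 0.8846 rad → d_gc = Rσ = 5631.7 km
Rhumb: Δφ = +0.5815, Δλ = -0.9902, Δψ = +0.8327, q = Δφ/Δψ = 0.6983 → d_rh = R√(Δφ²+q²Δλ²) = 5751.6 km
Excess = (5751.6 − 5631.7) / 5631.7 = 119.9 / 5631.7 = 2.13% ≈ 2.1%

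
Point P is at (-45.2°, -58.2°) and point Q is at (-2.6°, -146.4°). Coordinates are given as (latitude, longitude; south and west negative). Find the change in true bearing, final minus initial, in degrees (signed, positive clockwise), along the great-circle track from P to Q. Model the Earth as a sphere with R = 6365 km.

At departure: θ₁ = atan2(sin Δλ cos φ₂, cos φ₁ sin φ₂ − sin φ₁ cos φ₂ cos Δλ) = 269.44°
At arrival: θ₂ = atan2(sin Δλ cos φ₁, −cos φ₂ sin φ₁ + sin φ₂ cos φ₁ cos Δλ) = 315.14°
Δθ = θ₂ − θ₁ = +45.7°

+45.7°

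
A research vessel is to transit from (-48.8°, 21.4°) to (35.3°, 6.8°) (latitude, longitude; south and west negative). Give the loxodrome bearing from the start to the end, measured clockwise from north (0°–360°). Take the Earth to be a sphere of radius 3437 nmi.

351.2°

Δψ = ln[tan(π/4+φ₂/2)/tan(π/4+φ₁/2)] = +1.6377
Δλ = -0.2548 rad (taken the short way round)
course = atan2(Δλ, Δψ) = 351.16°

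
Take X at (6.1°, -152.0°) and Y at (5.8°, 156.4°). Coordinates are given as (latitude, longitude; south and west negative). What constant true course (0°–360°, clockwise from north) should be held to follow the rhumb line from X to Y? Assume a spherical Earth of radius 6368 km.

269.7°

Δψ = ln[tan(π/4+φ₂/2)/tan(π/4+φ₁/2)] = -0.0053
Δλ = -0.9006 rad (taken the short way round)
course = atan2(Δλ, Δψ) = 269.67°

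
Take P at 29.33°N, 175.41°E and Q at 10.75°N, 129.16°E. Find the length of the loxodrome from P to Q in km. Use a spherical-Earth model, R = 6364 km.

Rhumb course C = atan2(Δλ, Δψ) with Δψ = ln[tan(π/4+φ₂/2)/tan(π/4+φ₁/2)] = -0.3471, Δλ = -0.8072 → C = 246.73°
d = R·|Δφ| / |cos C| = 6364·0.32428 / 0.39504 = 5224 km

5224 km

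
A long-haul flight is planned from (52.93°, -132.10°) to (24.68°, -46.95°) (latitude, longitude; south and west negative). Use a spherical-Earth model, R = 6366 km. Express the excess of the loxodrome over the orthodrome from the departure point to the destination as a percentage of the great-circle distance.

Great circle: σ = 1.1816 rad → d_gc = Rσ = 7521.9 km
Rhumb: Δφ = -0.4931, Δλ = +1.4861, Δψ = -0.6481, q = Δφ/Δψ = 0.7608 → d_rh = R√(Δφ²+q²Δλ²) = 7852.3 km
Excess = (7852.3 − 7521.9) / 7521.9 = 330.4 / 7521.9 = 4.39% ≈ 4.4%

4.4%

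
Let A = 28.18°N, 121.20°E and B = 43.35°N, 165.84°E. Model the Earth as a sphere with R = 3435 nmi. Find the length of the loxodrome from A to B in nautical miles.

Rhumb course C = atan2(Δλ, Δψ) with Δψ = ln[tan(π/4+φ₂/2)/tan(π/4+φ₁/2)] = +0.3283, Δλ = +0.7791 → C = 67.15°
d = R·|Δφ| / |cos C| = 3435·0.26477 / 0.38827 = 2342 nmi

2342 nmi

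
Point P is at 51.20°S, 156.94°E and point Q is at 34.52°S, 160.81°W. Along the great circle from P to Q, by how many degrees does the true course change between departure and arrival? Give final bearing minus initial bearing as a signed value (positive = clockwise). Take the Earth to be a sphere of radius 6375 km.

-29.8°

At departure: θ₁ = atan2(sin Δλ cos φ₂, cos φ₁ sin φ₂ − sin φ₁ cos φ₂ cos Δλ) = 77.76°
At arrival: θ₂ = atan2(sin Δλ cos φ₁, −cos φ₂ sin φ₁ + sin φ₂ cos φ₁ cos Δλ) = 48.01°
Δθ = θ₂ − θ₁ = -29.8°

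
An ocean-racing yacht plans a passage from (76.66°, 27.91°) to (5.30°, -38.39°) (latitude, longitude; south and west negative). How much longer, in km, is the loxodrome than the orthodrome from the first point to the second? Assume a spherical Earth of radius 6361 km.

Great circle: cos σ = sin φ₁ sin φ₂ + cos φ₁ cos φ₂ cos Δλ,  σ = 1.3875 rad → d_gc = 8826.20 km
Rhumb line: Δψ = -2.0534, q = Δφ/Δψ = 0.6065, d_rh = R√(Δφ²+q²Δλ²) = 9093.72 km
Excess = 9093.72 − 8826.20 = 267.52 ≈ 268 km

268 km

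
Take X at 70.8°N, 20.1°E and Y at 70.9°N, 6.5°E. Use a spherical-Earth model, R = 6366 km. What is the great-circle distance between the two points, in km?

Haversine: a = sin²(Δφ/2)+cos φ₁ cos φ₂ sin²(Δλ/2) = 0.00151;  σ = 2·atan2(√a,√(1−a))
σ = 4.453° → d = Rσ = 6366·0.07772 = 495 km

495 km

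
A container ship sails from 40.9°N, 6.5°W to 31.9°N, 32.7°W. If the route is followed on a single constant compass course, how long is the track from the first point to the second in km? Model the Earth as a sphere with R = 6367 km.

Rhumb course C = atan2(Δλ, Δψ) with Δψ = ln[tan(π/4+φ₂/2)/tan(π/4+φ₁/2)] = -0.1956, Δλ = -0.4573 → C = 246.84°
d = R·|Δφ| / |cos C| = 6367·0.15708 / 0.39324 = 2543 km

2543 km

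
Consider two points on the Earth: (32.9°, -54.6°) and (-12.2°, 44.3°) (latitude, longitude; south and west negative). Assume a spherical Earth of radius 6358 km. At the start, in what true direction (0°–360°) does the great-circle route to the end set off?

N = sin Δλ·cos φ₂ = +0.9656;  D = cos φ₁ sin φ₂ − sin φ₁ cos φ₂ cos Δλ = -0.0953
initial course = atan2(N, D) = 95.64°

95.6°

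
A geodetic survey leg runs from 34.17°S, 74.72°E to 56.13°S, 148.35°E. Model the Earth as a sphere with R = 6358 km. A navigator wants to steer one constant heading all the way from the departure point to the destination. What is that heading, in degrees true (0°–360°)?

113.3°

Δψ = ln[tan(π/4+φ₂/2)/tan(π/4+φ₁/2)] = -0.5539
Δλ = +1.2851 rad (taken the short way round)
course = atan2(Δλ, Δψ) = 113.32°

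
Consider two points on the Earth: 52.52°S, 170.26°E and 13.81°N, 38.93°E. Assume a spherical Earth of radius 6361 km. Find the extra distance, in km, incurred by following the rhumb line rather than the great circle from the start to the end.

795 km

Great circle: cos σ = sin φ₁ sin φ₂ + cos φ₁ cos φ₂ cos Δλ,  σ = 2.1891 rad → d_gc = 13924.8 km
Rhumb line: Δψ = +1.3244, q = Δφ/Δψ = 0.8741, d_rh = R√(Δφ²+q²Δλ²) = 14719.5 km
Excess = 14719.5 − 13924.8 = 794.7 ≈ 795 km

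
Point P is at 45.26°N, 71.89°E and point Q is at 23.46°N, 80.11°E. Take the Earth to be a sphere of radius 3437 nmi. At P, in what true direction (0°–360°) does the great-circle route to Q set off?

160.2°

θ = atan2( sin Δλ·cos φ₂ ,  cos φ₁ sin φ₂ − sin φ₁ cos φ₂ cos Δλ )
  = atan2(+0.1312, -0.3647) = 160.22°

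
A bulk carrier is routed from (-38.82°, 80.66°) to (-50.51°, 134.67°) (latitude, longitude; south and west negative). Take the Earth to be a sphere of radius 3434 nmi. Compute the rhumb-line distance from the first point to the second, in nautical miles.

Δψ = ln[tan(π/4+φ₂/2)/tan(π/4+φ₁/2)] = -0.2884;  Δφ = -0.2040 rad,  Δλ = +0.9427 rad
q = Δφ/Δψ = 0.7076
d = R·√(Δφ² + q²Δλ²) = 3434·0.69750 = 2395 nmi

2395 nmi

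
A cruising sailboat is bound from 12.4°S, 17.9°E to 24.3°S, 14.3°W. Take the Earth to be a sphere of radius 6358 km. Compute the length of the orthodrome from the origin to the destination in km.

Haversine: a = sin²(Δφ/2)+cos φ₁ cos φ₂ sin²(Δλ/2) = 0.07920;  σ = 2·atan2(√a,√(1−a))
σ = 32.691° → d = Rσ = 6358·0.57056 = 3628 km

3628 km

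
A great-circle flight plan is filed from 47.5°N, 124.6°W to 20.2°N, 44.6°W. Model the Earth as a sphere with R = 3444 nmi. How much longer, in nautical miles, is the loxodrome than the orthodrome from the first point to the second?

Great circle: cos σ = sin φ₁ sin φ₂ + cos φ₁ cos φ₂ cos Δλ,  σ = 1.1975 rad → d_gc = 4124.2 nmi
Rhumb line: Δψ = -0.5844, q = Δφ/Δψ = 0.8153, d_rh = R√(Δφ²+q²Δλ²) = 4250.3 nmi
Excess = 4250.3 − 4124.2 = 126.1 ≈ 126 nmi

126 nmi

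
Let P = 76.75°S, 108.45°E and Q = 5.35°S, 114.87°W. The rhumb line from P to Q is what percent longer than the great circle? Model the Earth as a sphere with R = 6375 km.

Great circle: σ = 1.6461 rad → d_gc = Rσ = 10494.1 km
Rhumb: Δφ = +1.2462, Δλ = +2.3855, Δψ = +2.0594, q = Δφ/Δψ = 0.6051 → d_rh = R√(Δφ²+q²Δλ²) = 12157.1 km
Excess = (12157.1 − 10494.1) / 10494.1 = 1663.0 / 10494.1 = 15.847% ≈ 15.8%

15.8%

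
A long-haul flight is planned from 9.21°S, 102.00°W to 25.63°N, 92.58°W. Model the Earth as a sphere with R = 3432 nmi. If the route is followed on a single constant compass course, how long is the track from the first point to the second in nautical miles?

2158 nmi

Rhumb course C = atan2(Δλ, Δψ) with Δψ = ln[tan(π/4+φ₂/2)/tan(π/4+φ₁/2)] = +0.6245, Δλ = +0.1644 → C = 14.75°
d = R·|Δφ| / |cos C| = 3432·0.60807 / 0.96705 = 2158 nmi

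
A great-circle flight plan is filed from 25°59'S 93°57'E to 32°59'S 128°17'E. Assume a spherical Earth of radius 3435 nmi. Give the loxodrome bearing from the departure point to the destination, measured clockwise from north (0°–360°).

Δψ = ln[tan(π/4+φ₂/2)/tan(π/4+φ₁/2)] = -0.1405
Δλ = +0.5992 rad (taken the short way round)
course = atan2(Δλ, Δψ) = 103.19°

103.2°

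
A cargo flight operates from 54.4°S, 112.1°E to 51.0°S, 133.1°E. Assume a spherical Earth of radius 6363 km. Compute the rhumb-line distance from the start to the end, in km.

1462 km

Δψ = ln[tan(π/4+φ₂/2)/tan(π/4+φ₁/2)] = +0.0980;  Δφ = +0.0593 rad,  Δλ = +0.3665 rad
q = Δφ/Δψ = 0.6056
d = R·√(Δφ² + q²Δλ²) = 6363·0.22976 = 1462 km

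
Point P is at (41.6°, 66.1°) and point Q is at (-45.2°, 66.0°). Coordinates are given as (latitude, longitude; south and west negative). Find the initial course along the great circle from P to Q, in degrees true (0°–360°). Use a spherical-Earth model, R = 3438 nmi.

180.1°

N = sin Δλ·cos φ₂ = -0.0012;  D = cos φ₁ sin φ₂ − sin φ₁ cos φ₂ cos Δλ = -0.9984
initial course = atan2(N, D) = 180.07°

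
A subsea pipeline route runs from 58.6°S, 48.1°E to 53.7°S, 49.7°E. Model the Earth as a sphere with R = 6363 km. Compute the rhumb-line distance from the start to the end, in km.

553 km

Δψ = ln[tan(π/4+φ₂/2)/tan(π/4+φ₁/2)] = +0.1538;  Δφ = +0.0855 rad,  Δλ = +0.0279 rad
q = Δφ/Δψ = 0.5561
d = R·√(Δφ² + q²Δλ²) = 6363·0.08692 = 553 km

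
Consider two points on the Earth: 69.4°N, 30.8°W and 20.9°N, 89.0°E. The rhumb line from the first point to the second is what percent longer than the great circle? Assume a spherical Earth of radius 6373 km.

Great circle: σ = 1.3994 rad → d_gc = Rσ = 8918.3 km
Rhumb: Δφ = -0.8465, Δλ = +2.0909, Δψ = -1.3321, q = Δφ/Δψ = 0.6355 → d_rh = R√(Δφ²+q²Δλ²) = 10040.1 km
Excess = (10040.1 − 8918.3) / 8918.3 = 1121.8 / 8918.3 = 12.58% ≈ 12.6%

12.6%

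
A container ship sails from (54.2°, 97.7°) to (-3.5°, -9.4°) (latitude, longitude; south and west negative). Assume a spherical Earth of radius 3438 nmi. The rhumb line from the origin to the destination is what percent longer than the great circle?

Great circle: σ = 1.7938 rad → d_gc = Rσ = 6167.2 nmi
Rhumb: Δφ = -1.0071, Δλ = -1.8692, Δψ = -1.1913, q = Δφ/Δψ = 0.8454 → d_rh = R√(Δφ²+q²Δλ²) = 6442.2 nmi
Excess = (6442.2 − 6167.2) / 6167.2 = 275.0 / 6167.2 = 4.46% ≈ 4.5%

4.5%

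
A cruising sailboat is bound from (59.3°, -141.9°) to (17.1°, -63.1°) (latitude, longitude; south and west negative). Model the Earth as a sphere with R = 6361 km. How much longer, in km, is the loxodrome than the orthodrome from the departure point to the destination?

Great circle: cos σ = sin φ₁ sin φ₂ + cos φ₁ cos φ₂ cos Δλ,  σ = 1.2158 rad → d_gc = 7733.5 km
Rhumb line: Δψ = -0.9898, q = Δφ/Δψ = 0.7441, d_rh = R√(Δφ²+q²Δλ²) = 8020.5 km
Excess = 8020.5 − 7733.5 = 287.0 ≈ 287 km

287 km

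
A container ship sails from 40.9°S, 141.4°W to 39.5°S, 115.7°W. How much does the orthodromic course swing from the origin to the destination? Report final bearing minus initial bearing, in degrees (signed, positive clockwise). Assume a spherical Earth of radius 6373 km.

At departure: θ₁ = atan2(sin Δλ cos φ₂, cos φ₁ sin φ₂ − sin φ₁ cos φ₂ cos Δλ) = 94.37°
At arrival: θ₂ = atan2(sin Δλ cos φ₁, −cos φ₂ sin φ₁ + sin φ₂ cos φ₁ cos Δλ) = 77.61°
Δθ = θ₂ − θ₁ = -16.8°

-16.8°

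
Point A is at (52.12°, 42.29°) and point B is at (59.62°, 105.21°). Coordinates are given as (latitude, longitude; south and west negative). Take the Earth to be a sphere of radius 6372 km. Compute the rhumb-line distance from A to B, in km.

Rhumb course C = atan2(Δλ, Δψ) with Δψ = ln[tan(π/4+φ₂/2)/tan(π/4+φ₁/2)] = +0.2342, Δλ = +1.0982 → C = 77.96°
d = R·|Δφ| / |cos C| = 6372·0.13090 / 0.20858 = 3999 km

3999 km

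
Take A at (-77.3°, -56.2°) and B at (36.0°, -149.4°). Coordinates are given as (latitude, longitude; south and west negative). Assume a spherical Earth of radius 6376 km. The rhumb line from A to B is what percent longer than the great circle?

Great circle: σ = 2.1936 rad → d_gc = Rσ = 13986.5 km
Rhumb: Δφ = +1.9775, Δλ = -1.6266, Δψ = +2.8699, q = Δφ/Δψ = 0.6890 → d_rh = R√(Δφ²+q²Δλ²) = 14492.6 km
Excess = (14492.6 − 13986.5) / 13986.5 = 506.1 / 13986.5 = 3.62% ≈ 3.6%

3.6%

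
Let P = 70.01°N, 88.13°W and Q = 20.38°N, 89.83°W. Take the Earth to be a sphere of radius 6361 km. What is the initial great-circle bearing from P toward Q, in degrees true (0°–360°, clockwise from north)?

θ = atan2( sin Δλ·cos φ₂ ,  cos φ₁ sin φ₂ − sin φ₁ cos φ₂ cos Δλ )
  = atan2(-0.0278, -0.7615) = 182.09°

182.1°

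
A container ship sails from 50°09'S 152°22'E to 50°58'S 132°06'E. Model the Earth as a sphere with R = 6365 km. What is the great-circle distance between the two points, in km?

cos σ = sin φ₁ sin φ₂ + cos φ₁ cos φ₂ cos Δλ
      = sin(-50.15°)sin(-50.97°) + cos(-50.15°)cos(-50.97°)cos(-20.27°) = 0.9749
σ = 12.860° → d = Rσ = 6365·0.22446 = 1429 km

1429 km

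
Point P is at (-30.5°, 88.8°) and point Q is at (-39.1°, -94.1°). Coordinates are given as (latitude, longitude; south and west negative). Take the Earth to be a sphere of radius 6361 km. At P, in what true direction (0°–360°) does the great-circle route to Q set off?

N = sin Δλ·cos φ₂ = +0.0393;  D = cos φ₁ sin φ₂ − sin φ₁ cos φ₂ cos Δλ = -0.9368
initial course = atan2(N, D) = 177.60°

177.6°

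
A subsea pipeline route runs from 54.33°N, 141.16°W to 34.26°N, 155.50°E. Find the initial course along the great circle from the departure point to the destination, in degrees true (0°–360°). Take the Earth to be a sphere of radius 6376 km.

N = sin Δλ·cos φ₂ = -0.7386;  D = cos φ₁ sin φ₂ − sin φ₁ cos φ₂ cos Δλ = +0.0270
initial course = atan2(N, D) = 272.09°

272.1°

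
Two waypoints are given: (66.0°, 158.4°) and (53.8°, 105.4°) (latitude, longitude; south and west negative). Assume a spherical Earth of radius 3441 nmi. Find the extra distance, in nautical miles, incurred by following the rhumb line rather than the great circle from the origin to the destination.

Great circle: cos σ = sin φ₁ sin φ₂ + cos φ₁ cos φ₂ cos Δλ,  σ = 0.4912 rad → d_gc = 1690.2 nmi
Rhumb line: Δψ = -0.4303, q = Δφ/Δψ = 0.4948, d_rh = R√(Δφ²+q²Δλ²) = 1737.2 nmi
Excess = 1737.2 − 1690.2 = 47.0 ≈ 47 nmi

47 nmi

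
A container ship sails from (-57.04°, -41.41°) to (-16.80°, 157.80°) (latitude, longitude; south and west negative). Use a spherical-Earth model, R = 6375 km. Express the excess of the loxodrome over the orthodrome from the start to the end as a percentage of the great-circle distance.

23.6%

Great circle: σ = 1.8228 rad → d_gc = Rσ = 11620.2 km
Rhumb: Δφ = +0.7023, Δλ = -2.8063, Δψ = +0.9204, q = Δφ/Δψ = 0.7630 → d_rh = R√(Δφ²+q²Δλ²) = 14366.1 km
Excess = (14366.1 − 11620.2) / 11620.2 = 2745.9 / 11620.2 = 23.63% ≈ 23.6%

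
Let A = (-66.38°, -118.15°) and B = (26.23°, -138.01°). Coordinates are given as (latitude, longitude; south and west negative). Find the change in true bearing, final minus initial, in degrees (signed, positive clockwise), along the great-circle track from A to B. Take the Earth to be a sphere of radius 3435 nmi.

At departure: θ₁ = atan2(sin Δλ cos φ₂, cos φ₁ sin φ₂ − sin φ₁ cos φ₂ cos Δλ) = 342.22°
At arrival: θ₂ = atan2(sin Δλ cos φ₁, −cos φ₂ sin φ₁ + sin φ₂ cos φ₁ cos Δλ) = 352.16°
Δθ = θ₂ − θ₁ = +9.9°

+9.9°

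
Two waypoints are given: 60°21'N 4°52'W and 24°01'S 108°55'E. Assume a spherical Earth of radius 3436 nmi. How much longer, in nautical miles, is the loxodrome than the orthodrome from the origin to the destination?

Great circle: cos σ = sin φ₁ sin φ₂ + cos φ₁ cos φ₂ cos Δλ,  σ = 2.1364 rad → d_gc = 7340.7 nmi
Rhumb line: Δψ = -1.7613, q = Δφ/Δψ = 0.8360, d_rh = R√(Δφ²+q²Δλ²) = 7625.1 nmi
Excess = 7625.1 − 7340.7 = 284.4 ≈ 284 nmi

284 nmi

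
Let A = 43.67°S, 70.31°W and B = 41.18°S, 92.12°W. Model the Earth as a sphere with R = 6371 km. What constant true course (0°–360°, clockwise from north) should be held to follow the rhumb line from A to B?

Δψ = ln[tan(π/4+φ₂/2)/tan(π/4+φ₁/2)] = +0.0589
Δλ = -0.3807 rad (taken the short way round)
course = atan2(Δλ, Δψ) = 278.79°

278.8°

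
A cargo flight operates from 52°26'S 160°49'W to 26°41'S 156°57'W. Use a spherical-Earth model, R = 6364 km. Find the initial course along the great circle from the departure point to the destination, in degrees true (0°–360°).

7.9°

N = sin Δλ·cos φ₂ = +0.0603;  D = cos φ₁ sin φ₂ − sin φ₁ cos φ₂ cos Δλ = +0.4328
initial course = atan2(N, D) = 7.93°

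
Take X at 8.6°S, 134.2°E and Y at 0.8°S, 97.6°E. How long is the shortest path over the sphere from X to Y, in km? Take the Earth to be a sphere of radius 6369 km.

Haversine: a = sin²(Δφ/2)+cos φ₁ cos φ₂ sin²(Δλ/2) = 0.10210;  σ = 2·atan2(√a,√(1−a))
σ = 37.269° → d = Rσ = 6369·0.65047 = 4143 km

4143 km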